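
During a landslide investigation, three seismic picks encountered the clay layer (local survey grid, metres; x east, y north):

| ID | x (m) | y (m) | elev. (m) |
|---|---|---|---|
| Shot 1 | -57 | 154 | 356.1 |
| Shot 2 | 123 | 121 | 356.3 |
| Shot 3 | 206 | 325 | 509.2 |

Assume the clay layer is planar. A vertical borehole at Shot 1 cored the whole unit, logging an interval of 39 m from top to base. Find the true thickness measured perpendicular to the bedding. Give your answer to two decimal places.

31.82 m

Two edge vectors: Shot 1→Shot 2 = (180, -33, 0.2), Shot 1→Shot 3 = (263, 171, 153.1).
Normal n = (Shot 1→Shot 2) × (Shot 1→Shot 3) = (-5086.5, -27505.4, 39459).
So ∂z/∂x = −n_x/n_z = 0.12891 and ∂z/∂y = −n_y/n_z = 0.69706.
|∇z| = √(a²+b²) = 0.70888, so dip δ = arctan(0.70888) = 35.33°.
True thickness = vertical thickness × cos δ = 39 × cos 35.33° = 31.82 m.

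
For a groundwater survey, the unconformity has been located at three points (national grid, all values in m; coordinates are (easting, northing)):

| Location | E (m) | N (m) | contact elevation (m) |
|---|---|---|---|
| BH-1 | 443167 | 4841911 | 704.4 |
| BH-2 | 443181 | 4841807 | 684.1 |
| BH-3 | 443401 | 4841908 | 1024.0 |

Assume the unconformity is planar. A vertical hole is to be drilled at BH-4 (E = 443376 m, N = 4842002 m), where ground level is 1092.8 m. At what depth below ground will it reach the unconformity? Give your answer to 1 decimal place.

67.4 m

Two edge vectors: BH-1→BH-2 = (14, -104, -20.3), BH-1→BH-3 = (234, -3, 319.6).
Normal n = (BH-1→BH-2) × (BH-1→BH-3) = (-33299.3, -9224.6, 24294).
So ∂z/∂E = −n_x/n_z = 1.370680003 and ∂z/∂N = −n_y/n_z = 0.379706924.
Intercept c from BH-1: 704.4 − 607440.15 − 1838507.13 = −2445242.87.
At (443376, 4842002): z_contact = 607726.62 + 1838541.68 − 2445242.87 = 1025.43 m.
Depth below ground = 1092.8 − 1025.43 = 67.4 m.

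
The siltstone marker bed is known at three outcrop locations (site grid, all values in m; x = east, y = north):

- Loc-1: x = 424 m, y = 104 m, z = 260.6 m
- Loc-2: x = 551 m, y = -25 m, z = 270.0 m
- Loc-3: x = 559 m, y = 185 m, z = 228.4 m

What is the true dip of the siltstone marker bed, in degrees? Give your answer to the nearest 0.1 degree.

Two edge vectors: Loc-1→Loc-2 = (127, -129, 9.4), Loc-1→Loc-3 = (135, 81, -32.2).
Normal n = (Loc-1→Loc-2) × (Loc-1→Loc-3) = (3392.4, 5358.4, 27702).
So ∂z/∂x = −n_x/n_z = −0.12246 and ∂z/∂y = −n_y/n_z = −0.19343.
Gradient magnitude |∇z| = √(a² + b²) = √(0.01500 + 0.03742) = 0.22894.
True dip = arctan(0.22894) = 12.9°, dipping toward NNE (azimuth ≈ 032°).

12.9°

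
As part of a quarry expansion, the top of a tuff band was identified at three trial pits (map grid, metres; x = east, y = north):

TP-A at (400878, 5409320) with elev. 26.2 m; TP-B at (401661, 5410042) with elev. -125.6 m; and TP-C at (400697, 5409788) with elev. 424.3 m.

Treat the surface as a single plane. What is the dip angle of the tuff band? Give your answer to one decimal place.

Two edge vectors: TP-A→TP-B = (783, 722, -151.8), TP-A→TP-C = (-181, 468, 398.1).
Normal n = (TP-A→TP-B) × (TP-A→TP-C) = (358470.6, -284236.5, 497126).
So ∂z/∂x = −n_x/n_z = −0.72109 and ∂z/∂y = −n_y/n_z = 0.57176.
Gradient magnitude |∇z| = √(a² + b²) = √(0.51997 + 0.32691) = 0.92026.
True dip = arctan(0.92026) = 42.6°, dipping toward SE (azimuth ≈ 128°).

42.6°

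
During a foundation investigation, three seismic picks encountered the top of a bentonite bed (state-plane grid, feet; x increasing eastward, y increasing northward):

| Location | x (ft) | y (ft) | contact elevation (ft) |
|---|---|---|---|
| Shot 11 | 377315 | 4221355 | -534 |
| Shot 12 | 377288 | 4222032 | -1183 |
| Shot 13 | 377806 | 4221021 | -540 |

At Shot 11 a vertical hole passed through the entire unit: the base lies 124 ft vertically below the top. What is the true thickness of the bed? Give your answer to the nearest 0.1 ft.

Let the plane be z = a·x + b·y + c.
Shot 12−Shot 11: −27a + 677b = −649;  Shot 13−Shot 11: 491a − 334b = −6.
Solving gives a = −0.68286, b = −0.98587.
|∇z| = √(a²+b²) = 1.19927, so dip δ = arctan(1.19927) = 50.18°.
True thickness = vertical thickness × cos δ = 124 × cos 50.18° = 79.4 ft.

79.4 ft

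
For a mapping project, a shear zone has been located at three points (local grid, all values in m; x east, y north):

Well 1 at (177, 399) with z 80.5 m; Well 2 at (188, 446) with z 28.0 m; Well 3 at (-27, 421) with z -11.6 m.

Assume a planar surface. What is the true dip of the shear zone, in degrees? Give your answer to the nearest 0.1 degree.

Two edge vectors: Well 1→Well 2 = (11, 47, -52.5), Well 1→Well 3 = (-204, 22, -92.1).
Normal n = (Well 1→Well 2) × (Well 1→Well 3) = (-3173.7, 11723.1, 9830).
So ∂z/∂x = −n_x/n_z = 0.32286 and ∂z/∂y = −n_y/n_z = −1.19258.
Gradient magnitude |∇z| = √(a² + b²) = √(0.10424 + 1.42226) = 1.23551.
True dip = arctan(1.23551) = 51.0°, dipping toward NNW (azimuth ≈ 345°).

51.0°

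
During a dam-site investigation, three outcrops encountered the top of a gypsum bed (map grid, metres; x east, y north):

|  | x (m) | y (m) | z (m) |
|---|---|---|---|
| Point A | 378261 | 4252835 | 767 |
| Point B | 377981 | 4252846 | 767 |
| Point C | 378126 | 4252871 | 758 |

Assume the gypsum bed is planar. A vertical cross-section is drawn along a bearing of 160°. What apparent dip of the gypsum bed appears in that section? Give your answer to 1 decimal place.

Let the plane be z = a·x + b·y + c.
Point B−Point A: −280a + 11b = 0;  Point C−Point A: −135a + 36b = −9.
Solving gives a = −0.01152, b = −0.29319.
Unit vector along 160° is (sin 160°, cos 160°) = (0.3420, -0.9397).
Slope in that direction = a·(0.3420) + b·(-0.9397) = 0.27157.
Apparent dip = arctan|0.27157| = 15.2° (true dip is 16.4°, so apparent ≤ true as expected).

15.2°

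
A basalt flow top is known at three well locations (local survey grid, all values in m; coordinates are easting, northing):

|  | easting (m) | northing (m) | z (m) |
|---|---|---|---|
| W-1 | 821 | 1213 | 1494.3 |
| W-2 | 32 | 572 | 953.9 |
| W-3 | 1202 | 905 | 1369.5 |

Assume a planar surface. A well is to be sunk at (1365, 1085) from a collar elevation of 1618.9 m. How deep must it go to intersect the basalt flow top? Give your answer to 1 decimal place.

Let the plane be z = a·easting + b·northing + c.
W-2−W-1: −789a − 641b = −540.4;  W-3−W-1: 381a − 308b = −124.8.
Solving gives a = 0.177423, b = 0.624670.
Then c = 1494.3 − a·821 − b·1213 = 590.91.
At (1365, 1085): z_contact = 242.18 + 677.77 + 590.91 = 1510.86 m.
Depth below ground = 1618.9 − 1510.86 = 108.0 m.

108.0 m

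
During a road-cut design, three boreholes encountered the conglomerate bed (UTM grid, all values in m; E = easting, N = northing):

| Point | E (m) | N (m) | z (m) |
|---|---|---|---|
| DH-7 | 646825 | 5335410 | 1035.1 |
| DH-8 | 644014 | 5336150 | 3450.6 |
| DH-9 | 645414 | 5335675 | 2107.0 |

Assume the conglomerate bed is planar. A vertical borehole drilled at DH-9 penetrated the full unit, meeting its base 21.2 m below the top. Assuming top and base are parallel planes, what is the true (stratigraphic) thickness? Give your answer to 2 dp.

12.23 m

Let the plane be z = a·E + b·N + c.
DH-8−DH-7: −2811a + 740b = 2415.5;  DH-9−DH-7: −1411a + 265b = 1071.9.
Solving gives a = −0.51165, b = 1.32061.
|∇z| = √(a²+b²) = 1.41626, so dip δ = arctan(1.41626) = 54.77°.
True thickness = vertical thickness × cos δ = 21.2 × cos 54.77° = 12.23 m.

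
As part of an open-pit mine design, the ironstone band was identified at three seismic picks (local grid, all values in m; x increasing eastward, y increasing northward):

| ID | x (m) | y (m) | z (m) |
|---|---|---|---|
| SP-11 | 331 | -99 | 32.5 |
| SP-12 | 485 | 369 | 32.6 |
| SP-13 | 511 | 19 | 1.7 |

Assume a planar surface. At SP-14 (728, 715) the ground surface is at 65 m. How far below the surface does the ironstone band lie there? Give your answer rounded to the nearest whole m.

Let the plane be z = a·x + b·y + c.
SP-12−SP-11: 154a + 468b = 0.1;  SP-13−SP-11: 180a + 118b = −30.8.
Solving gives a = −0.21835, b = 0.07207.
Then c = 32.5 − a·331 − b·-99 = 111.91.
At (728, 715): z_contact = −159.0 + 51.5 + 111.91 = 4.5 m.
Depth below ground = 65 − 4.5 = 61 m.

61 m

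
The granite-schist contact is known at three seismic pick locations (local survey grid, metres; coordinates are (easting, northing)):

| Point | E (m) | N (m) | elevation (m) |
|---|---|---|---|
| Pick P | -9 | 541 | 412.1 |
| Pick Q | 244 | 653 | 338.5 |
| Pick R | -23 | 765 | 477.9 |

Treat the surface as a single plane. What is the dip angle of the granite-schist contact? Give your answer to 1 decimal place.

Let the plane be z = a·E + b·N + c.
Pick Q−Pick P: 253a + 112b = −73.6;  Pick R−Pick P: −14a + 224b = 65.8.
Solving gives a = −0.40962, b = 0.26815.
Gradient magnitude |∇z| = √(a² + b²) = √(0.16778 + 0.07190) = 0.48958.
True dip = arctan(0.48958) = 26.1°, dipping toward ESE (azimuth ≈ 123°).

26.1°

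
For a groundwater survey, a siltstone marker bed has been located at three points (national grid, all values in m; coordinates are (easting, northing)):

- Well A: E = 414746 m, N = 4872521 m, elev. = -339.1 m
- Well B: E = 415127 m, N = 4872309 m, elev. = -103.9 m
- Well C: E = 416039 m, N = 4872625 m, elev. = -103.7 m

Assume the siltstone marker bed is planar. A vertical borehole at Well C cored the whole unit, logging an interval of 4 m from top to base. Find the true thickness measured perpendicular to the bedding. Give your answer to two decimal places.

Two edge vectors: Well A→Well B = (381, -212, 235.2), Well A→Well C = (1293, 104, 235.4).
Normal n = (Well A→Well B) × (Well A→Well C) = (-74365.6, 214426.2, 313740).
So ∂z/∂E = −n_x/n_z = 0.23703 and ∂z/∂N = −n_y/n_z = −0.68345.
|∇z| = √(a²+b²) = 0.72339, so dip δ = arctan(0.72339) = 35.88°.
True thickness = vertical thickness × cos δ = 4 × cos 35.88° = 3.24 m.

3.24 m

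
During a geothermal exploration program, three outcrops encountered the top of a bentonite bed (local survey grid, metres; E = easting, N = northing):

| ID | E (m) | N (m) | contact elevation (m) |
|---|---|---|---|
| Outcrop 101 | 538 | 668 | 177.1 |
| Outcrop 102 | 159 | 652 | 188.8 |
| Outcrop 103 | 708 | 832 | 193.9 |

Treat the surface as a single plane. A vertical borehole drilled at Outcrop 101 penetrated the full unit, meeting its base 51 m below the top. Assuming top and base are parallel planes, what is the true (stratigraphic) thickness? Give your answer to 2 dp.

Let the plane be z = a·E + b·N + c.
Outcrop 102−Outcrop 101: −379a − 16b = 11.7;  Outcrop 103−Outcrop 101: 170a + 164b = 16.8.
Solving gives a = −0.03681, b = 0.14059.
|∇z| = √(a²+b²) = 0.14533, so dip δ = arctan(0.14533) = 8.27°.
True thickness = vertical thickness × cos δ = 51 × cos 8.27° = 50.47 m.

50.47 m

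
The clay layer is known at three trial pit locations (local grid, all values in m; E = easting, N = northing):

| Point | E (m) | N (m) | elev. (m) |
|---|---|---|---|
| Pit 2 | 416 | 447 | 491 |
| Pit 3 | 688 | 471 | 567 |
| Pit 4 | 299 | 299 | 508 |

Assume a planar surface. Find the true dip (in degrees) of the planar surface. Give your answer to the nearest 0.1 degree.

Let the plane be z = a·E + b·N + c.
Pit 3−Pit 2: 272a + 24b = 76;  Pit 4−Pit 2: −117a − 148b = 17.
Solving gives a = 0.31126, b = −0.36093.
Gradient magnitude |∇z| = √(a² + b²) = √(0.09688 + 0.13027) = 0.47660.
True dip = arctan(0.47660) = 25.5°, dipping toward NW (azimuth ≈ 319°).

25.5°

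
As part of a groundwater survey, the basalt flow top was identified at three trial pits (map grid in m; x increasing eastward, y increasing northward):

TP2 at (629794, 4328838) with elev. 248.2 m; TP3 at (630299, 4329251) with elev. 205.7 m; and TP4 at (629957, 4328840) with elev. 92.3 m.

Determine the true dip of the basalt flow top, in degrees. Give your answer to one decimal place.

Let the plane be z = a·x + b·y + c.
TP3−TP2: 505a + 413b = −42.5;  TP4−TP2: 163a + 2b = −155.9.
Solving gives a = −0.96973, b = 1.08284.
Gradient magnitude |∇z| = √(a² + b²) = √(0.94037 + 1.17254) = 1.45359.
True dip = arctan(1.45359) = 55.5°, dipping toward SE (azimuth ≈ 138°).

55.5°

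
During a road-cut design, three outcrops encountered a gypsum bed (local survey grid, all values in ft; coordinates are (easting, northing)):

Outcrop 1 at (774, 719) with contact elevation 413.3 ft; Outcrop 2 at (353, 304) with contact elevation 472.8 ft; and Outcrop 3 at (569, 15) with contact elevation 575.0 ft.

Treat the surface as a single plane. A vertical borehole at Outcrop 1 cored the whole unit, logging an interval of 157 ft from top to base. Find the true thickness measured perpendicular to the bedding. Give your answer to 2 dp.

Two edge vectors: Outcrop 1→Outcrop 2 = (-421, -415, 59.5), Outcrop 1→Outcrop 3 = (-205, -704, 161.7).
Normal n = (Outcrop 1→Outcrop 2) × (Outcrop 1→Outcrop 3) = (-25217.5, 55878.2, 211309).
So ∂z/∂E = −n_x/n_z = 0.11934 and ∂z/∂N = −n_y/n_z = −0.26444.
|∇z| = √(a²+b²) = 0.29012, so dip δ = arctan(0.29012) = 16.18°.
True thickness = vertical thickness × cos δ = 157 × cos 16.18° = 150.78 ft.

150.78 ft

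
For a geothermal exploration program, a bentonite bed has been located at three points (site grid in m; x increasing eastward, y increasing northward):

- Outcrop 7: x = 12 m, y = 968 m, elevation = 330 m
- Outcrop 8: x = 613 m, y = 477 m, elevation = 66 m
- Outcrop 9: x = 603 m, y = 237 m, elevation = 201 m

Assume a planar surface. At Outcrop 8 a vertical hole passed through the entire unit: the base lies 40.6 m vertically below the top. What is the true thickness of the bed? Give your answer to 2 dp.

28.48 m

Two edge vectors: Outcrop 7→Outcrop 8 = (601, -491, -264), Outcrop 7→Outcrop 9 = (591, -731, -129).
Normal n = (Outcrop 7→Outcrop 8) × (Outcrop 7→Outcrop 9) = (-129645, -78495, -149150).
So ∂z/∂x = −n_x/n_z = −0.86923 and ∂z/∂y = −n_y/n_z = −0.52628.
|∇z| = √(a²+b²) = 1.01613, so dip δ = arctan(1.01613) = 45.46°.
True thickness = vertical thickness × cos δ = 40.6 × cos 45.46° = 28.48 m.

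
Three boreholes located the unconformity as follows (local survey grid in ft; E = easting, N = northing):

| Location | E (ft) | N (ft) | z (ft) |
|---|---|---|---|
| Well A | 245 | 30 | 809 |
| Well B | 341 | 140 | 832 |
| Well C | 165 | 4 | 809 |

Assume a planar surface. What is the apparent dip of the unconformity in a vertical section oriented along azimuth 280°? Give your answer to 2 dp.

Let the plane be z = a·E + b·N + c.
Well B−Well A: 96a + 110b = 23;  Well C−Well A: −80a − 26b = 0.
Solving gives a = −0.09486, b = 0.29188.
Unit vector along 280° is (sin 280°, cos 280°) = (-0.9848, 0.1736).
Slope in that direction = a·(-0.9848) + b·(0.1736) = 0.14410.
Apparent dip = arctan|0.14410| = 8.20° (true dip is 17.1°, so apparent ≤ true as expected).

8.20°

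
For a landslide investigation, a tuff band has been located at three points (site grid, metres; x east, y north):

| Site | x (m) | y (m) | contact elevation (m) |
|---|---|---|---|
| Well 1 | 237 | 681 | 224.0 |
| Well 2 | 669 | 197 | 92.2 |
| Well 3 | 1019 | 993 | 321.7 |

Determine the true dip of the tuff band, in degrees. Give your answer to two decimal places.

15.82°

Let the plane be z = a·x + b·y + c.
Well 2−Well 1: 432a − 484b = −131.8;  Well 3−Well 1: 782a + 312b = 97.7.
Solving gives a = 0.01201, b = 0.28304.
Gradient magnitude |∇z| = √(a² + b²) = √(0.00014 + 0.08011) = 0.28329.
True dip = arctan(0.28329) = 15.82°, dipping toward S (azimuth ≈ 182°).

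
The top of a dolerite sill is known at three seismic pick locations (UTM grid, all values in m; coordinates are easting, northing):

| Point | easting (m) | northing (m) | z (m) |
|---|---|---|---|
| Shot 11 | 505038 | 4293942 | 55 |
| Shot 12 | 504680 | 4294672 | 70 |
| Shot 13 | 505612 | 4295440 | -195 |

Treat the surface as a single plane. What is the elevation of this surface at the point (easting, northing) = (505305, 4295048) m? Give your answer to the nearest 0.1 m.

Two edge vectors: Shot 11→Shot 12 = (-358, 730, 15), Shot 11→Shot 13 = (574, 1498, -250).
Normal n = (Shot 11→Shot 12) × (Shot 11→Shot 13) = (-204970, -80890, -955304).
So ∂z/∂easting = −n_x/n_z = −0.214559973 and ∂z/∂northing = −n_y/n_z = −0.084674617.
Intercept c from Shot 11: 55 + 108360.94 + 363587.89 = 472003.83.
At (505305, 4295048): z = −108418.2 − 363681.5 + 472003.83 = -95.9 m.

-95.9 m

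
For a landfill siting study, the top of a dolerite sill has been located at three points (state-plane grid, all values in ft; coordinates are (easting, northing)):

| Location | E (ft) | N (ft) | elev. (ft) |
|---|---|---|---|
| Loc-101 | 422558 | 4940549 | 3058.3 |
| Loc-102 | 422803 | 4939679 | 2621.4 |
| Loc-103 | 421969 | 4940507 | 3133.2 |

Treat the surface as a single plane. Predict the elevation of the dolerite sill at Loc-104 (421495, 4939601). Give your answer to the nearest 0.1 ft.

2794.7 ft

Let the plane be z = a·E + b·N + c.
Loc-102−Loc-101: 245a − 870b = −436.9;  Loc-103−Loc-101: −589a − 42b = 74.9.
Solving gives a = −0.159765840, b = 0.457192378.
Then c = 3058.3 − a·422558 − b·4940549 = −2188212.71.
At (421495, 4939601): z = −67340.5 + 2258347.9 − 2188212.71 = 2794.7 ft.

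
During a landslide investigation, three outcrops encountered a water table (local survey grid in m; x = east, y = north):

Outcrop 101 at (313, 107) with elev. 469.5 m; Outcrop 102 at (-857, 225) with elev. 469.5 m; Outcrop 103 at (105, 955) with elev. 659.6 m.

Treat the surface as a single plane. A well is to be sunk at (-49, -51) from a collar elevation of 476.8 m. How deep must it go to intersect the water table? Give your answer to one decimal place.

Two edge vectors: Outcrop 101→Outcrop 102 = (-1170, 118, 0), Outcrop 101→Outcrop 103 = (-208, 848, 190.1).
Normal n = (Outcrop 101→Outcrop 102) × (Outcrop 101→Outcrop 103) = (22431.8, 222417, -967616).
So ∂z/∂x = −n_x/n_z = 0.02318 and ∂z/∂y = −n_y/n_z = 0.22986.
Intercept c from Outcrop 101: 469.5 − 7.26 − 24.60 = 437.65.
At (-49, -51): z_contact = −1.14 − 11.72 + 437.65 = 424.79 m.
Depth below ground = 476.8 − 424.79 = 52.0 m.

52.0 m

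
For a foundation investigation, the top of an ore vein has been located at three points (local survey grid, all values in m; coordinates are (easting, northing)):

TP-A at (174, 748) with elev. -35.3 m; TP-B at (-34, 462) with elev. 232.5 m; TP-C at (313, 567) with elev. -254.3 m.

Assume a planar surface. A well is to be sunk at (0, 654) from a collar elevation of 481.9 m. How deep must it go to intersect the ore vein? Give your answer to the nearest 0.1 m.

Let the plane be z = a·E + b·N + c.
TP-B−TP-A: −208a − 286b = 267.8;  TP-C−TP-A: 139a − 181b = −219.
Solving gives a = −1.43544, b = 0.10759.
Then c = -35.3 − a·174 − b·748 = 133.99.
At (0, 654): z_contact = 0.00 + 70.36 + 133.99 = 204.35 m.
Depth below ground = 481.9 − 204.35 = 277.5 m.

277.5 m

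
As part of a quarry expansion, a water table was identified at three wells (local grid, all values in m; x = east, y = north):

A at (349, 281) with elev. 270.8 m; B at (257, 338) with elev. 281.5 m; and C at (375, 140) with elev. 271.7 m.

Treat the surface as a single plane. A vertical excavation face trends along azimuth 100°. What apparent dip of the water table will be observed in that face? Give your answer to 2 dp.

7.31°

Let the plane be z = a·x + b·y + c.
B−A: −92a + 57b = 10.7;  C−A: 26a − 141b = 0.9.
Solving gives a = −0.13577, b = −0.03142.
Unit vector along 100° is (sin 100°, cos 100°) = (0.9848, -0.1736).
Slope in that direction = a·(0.9848) + b·(-0.1736) = −0.12825.
Apparent dip = arctan|0.12825| = 7.31° (true dip is 7.9°, so apparent ≤ true as expected).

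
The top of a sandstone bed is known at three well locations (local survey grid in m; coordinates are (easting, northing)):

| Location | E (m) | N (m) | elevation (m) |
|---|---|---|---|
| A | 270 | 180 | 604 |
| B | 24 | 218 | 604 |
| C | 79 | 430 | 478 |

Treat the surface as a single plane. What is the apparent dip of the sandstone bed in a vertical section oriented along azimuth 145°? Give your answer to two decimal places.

Let the plane be z = a·E + b·N + c.
B−A: −246a + 38b = 0;  C−A: −191a + 250b = −126.
Solving gives a = −0.08827, b = −0.57144.
Unit vector along 145° is (sin 145°, cos 145°) = (0.5736, -0.8192).
Slope in that direction = a·(0.5736) + b·(-0.8192) = 0.41747.
Apparent dip = arctan|0.41747| = 22.66° (true dip is 30.0°, so apparent ≤ true as expected).

22.66°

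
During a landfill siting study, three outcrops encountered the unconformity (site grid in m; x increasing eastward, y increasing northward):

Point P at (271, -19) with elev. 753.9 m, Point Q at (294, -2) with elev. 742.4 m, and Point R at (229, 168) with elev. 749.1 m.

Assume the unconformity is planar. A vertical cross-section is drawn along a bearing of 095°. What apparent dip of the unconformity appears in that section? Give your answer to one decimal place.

Two edge vectors: Point P→Point Q = (23, 17, -11.5), Point P→Point R = (-42, 187, -4.8).
Normal n = (Point P→Point Q) × (Point P→Point R) = (2068.9, 593.4, 5015).
So ∂z/∂x = −n_x/n_z = −0.41254 and ∂z/∂y = −n_y/n_z = −0.11833.
Unit vector along 095° is (sin 95°, cos 95°) = (0.9962, -0.0872).
Slope in that direction = a·(0.9962) + b·(-0.0872) = −0.40066.
Apparent dip = arctan|0.40066| = 21.8° (true dip is 23.2°, so apparent ≤ true as expected).

21.8°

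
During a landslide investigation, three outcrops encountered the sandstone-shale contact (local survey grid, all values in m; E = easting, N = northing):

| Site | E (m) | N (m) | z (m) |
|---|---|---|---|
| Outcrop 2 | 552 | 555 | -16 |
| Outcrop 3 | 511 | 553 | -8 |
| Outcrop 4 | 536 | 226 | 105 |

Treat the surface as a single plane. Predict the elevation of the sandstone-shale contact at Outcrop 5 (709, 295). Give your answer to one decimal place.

Let the plane be z = a·E + b·N + c.
Outcrop 3−Outcrop 2: −41a − 2b = 8;  Outcrop 4−Outcrop 2: −16a − 329b = 121.
Solving gives a = −0.17760, b = −0.35914.
Then c = -16 − a·552 − b·555 = 281.36.
At (709, 295): z = −125.9 − 105.9 + 281.36 = 49.5 m.

49.5 m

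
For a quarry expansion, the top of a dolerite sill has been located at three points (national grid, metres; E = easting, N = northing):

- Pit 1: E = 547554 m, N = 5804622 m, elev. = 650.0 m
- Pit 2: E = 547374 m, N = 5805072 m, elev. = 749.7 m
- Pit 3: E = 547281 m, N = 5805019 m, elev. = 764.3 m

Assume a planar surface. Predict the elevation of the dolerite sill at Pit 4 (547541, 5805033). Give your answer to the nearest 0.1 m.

Let the plane be z = a·E + b·N + c.
Pit 2−Pit 1: −180a + 450b = 99.7;  Pit 3−Pit 1: −273a + 397b = 114.3.
Solving gives a = −0.230669391, b = 0.129287799.
Then c = 650 − a·547554 − b·5804622 = −623512.86.
At (547541, 5805033): z = −126300.9 + 750519.9 − 623512.86 = 706.1 m.

706.1 m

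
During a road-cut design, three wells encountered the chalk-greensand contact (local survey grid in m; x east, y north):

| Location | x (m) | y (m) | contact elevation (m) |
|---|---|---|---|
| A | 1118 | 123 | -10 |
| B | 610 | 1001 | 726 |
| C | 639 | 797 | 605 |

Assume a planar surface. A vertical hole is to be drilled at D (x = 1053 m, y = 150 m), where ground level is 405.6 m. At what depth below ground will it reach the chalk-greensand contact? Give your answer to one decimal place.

Let the plane be z = a·x + b·y + c.
B−A: −508a + 878b = 736;  C−A: −479a + 674b = 615.
Solving gives a = −0.561673, b = 0.513292.
Then c = -10 − a·1118 − b·123 = 554.82.
At (1053, 150): z_contact = −591.44 + 76.99 + 554.82 = 40.37 m.
Depth below ground = 405.6 − 40.37 = 365.2 m.

365.2 m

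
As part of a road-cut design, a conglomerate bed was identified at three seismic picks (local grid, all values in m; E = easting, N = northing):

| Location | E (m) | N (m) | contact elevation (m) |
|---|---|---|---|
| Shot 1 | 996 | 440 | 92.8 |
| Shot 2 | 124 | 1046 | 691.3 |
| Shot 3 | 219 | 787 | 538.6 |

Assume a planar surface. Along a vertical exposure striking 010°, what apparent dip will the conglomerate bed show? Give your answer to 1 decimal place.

Let the plane be z = a·E + b·N + c.
Shot 2−Shot 1: −872a + 606b = 598.5;  Shot 3−Shot 1: −777a + 347b = 445.8.
Solving gives a = −0.37126, b = 0.45340.
Unit vector along 010° is (sin 10°, cos 10°) = (0.1736, 0.9848).
Slope in that direction = a·(0.1736) + b·(0.9848) = 0.38204.
Apparent dip = arctan|0.38204| = 20.9° (true dip is 30.4°, so apparent ≤ true as expected).

20.9°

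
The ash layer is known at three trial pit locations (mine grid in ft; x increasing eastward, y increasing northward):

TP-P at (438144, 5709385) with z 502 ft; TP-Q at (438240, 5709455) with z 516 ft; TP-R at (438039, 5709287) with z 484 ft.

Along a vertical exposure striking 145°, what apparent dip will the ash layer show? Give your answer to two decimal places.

4.09°

Two edge vectors: TP-P→TP-Q = (96, 70, 14), TP-P→TP-R = (-105, -98, -18).
Normal n = (TP-P→TP-Q) × (TP-P→TP-R) = (112, 258, -2058).
So ∂z/∂x = −n_x/n_z = 0.05442 and ∂z/∂y = −n_y/n_z = 0.12536.
Unit vector along 145° is (sin 145°, cos 145°) = (0.5736, -0.8192).
Slope in that direction = a·(0.5736) + b·(-0.8192) = −0.07148.
Apparent dip = arctan|0.07148| = 4.09° (true dip is 7.8°, so apparent ≤ true as expected).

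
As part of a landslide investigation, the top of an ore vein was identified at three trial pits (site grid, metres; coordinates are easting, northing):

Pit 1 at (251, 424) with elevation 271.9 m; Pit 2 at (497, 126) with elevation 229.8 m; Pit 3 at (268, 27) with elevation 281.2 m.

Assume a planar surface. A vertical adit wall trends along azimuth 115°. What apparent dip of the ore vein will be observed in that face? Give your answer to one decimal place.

Let the plane be z = a·easting + b·northing + c.
Pit 2−Pit 1: 246a − 298b = −42.1;  Pit 3−Pit 1: 17a − 397b = 9.3.
Solving gives a = −0.21043, b = −0.03244.
Unit vector along 115° is (sin 115°, cos 115°) = (0.9063, -0.4226).
Slope in that direction = a·(0.9063) + b·(-0.4226) = −0.17701.
Apparent dip = arctan|0.17701| = 10.0° (true dip is 12.0°, so apparent ≤ true as expected).

10.0°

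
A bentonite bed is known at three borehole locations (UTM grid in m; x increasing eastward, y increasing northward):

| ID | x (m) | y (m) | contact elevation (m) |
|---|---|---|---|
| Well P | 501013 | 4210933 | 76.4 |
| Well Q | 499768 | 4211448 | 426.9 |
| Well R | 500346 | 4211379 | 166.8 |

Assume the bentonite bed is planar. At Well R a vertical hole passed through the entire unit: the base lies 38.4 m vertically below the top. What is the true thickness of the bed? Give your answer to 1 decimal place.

Let the plane be z = a·x + b·y + c.
Well Q−Well P: −1245a + 515b = 350.5;  Well R−Well P: −667a + 446b = 90.4.
Solving gives a = −0.51834, b = −0.57250.
|∇z| = √(a²+b²) = 0.77229, so dip δ = arctan(0.77229) = 37.68°.
True thickness = vertical thickness × cos δ = 38.4 × cos 37.68° = 30.4 m.

30.4 m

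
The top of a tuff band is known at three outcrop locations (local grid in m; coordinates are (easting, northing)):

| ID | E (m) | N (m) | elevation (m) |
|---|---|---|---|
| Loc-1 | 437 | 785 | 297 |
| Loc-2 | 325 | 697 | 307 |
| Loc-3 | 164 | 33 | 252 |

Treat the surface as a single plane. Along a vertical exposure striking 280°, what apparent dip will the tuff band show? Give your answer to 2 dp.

Let the plane be z = a·E + b·N + c.
Loc-2−Loc-1: −112a − 88b = 10;  Loc-3−Loc-1: −273a − 752b = −45.
Solving gives a = −0.19070, b = 0.12907.
Unit vector along 280° is (sin 280°, cos 280°) = (-0.9848, 0.1736).
Slope in that direction = a·(-0.9848) + b·(0.1736) = 0.21021.
Apparent dip = arctan|0.21021| = 11.87° (true dip is 13.0°, so apparent ≤ true as expected).

11.87°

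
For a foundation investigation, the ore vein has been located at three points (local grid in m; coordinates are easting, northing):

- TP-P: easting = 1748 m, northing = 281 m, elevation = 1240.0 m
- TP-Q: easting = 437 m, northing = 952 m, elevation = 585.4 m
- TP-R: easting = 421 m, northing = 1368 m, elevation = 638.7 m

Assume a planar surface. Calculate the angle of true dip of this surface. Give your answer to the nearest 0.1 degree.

30.8°

Two edge vectors: TP-P→TP-Q = (-1311, 671, -654.6), TP-P→TP-R = (-1327, 1087, -601.3).
Normal n = (TP-P→TP-Q) × (TP-P→TP-R) = (308077.9, 80349.9, -534640).
So ∂z/∂easting = −n_x/n_z = 0.57623 and ∂z/∂northing = −n_y/n_z = 0.15029.
Gradient magnitude |∇z| = √(a² + b²) = √(0.33205 + 0.02259) = 0.59551.
True dip = arctan(0.59551) = 30.8°, dipping toward WSW (azimuth ≈ 255°).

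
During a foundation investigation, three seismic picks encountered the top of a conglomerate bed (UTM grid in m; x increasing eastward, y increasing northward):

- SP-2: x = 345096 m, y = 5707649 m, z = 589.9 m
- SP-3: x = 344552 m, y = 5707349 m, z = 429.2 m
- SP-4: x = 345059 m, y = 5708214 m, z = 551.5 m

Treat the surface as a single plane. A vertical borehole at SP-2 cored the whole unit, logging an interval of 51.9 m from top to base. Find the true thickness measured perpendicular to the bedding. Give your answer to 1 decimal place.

Let the plane be z = a·x + b·y + c.
SP-3−SP-2: −544a − 300b = −160.7;  SP-4−SP-2: −37a + 565b = −38.4.
Solving gives a = 0.32128, b = −0.04692.
|∇z| = √(a²+b²) = 0.32469, so dip δ = arctan(0.32469) = 17.99°.
True thickness = vertical thickness × cos δ = 51.9 × cos 17.99° = 49.4 m.

49.4 m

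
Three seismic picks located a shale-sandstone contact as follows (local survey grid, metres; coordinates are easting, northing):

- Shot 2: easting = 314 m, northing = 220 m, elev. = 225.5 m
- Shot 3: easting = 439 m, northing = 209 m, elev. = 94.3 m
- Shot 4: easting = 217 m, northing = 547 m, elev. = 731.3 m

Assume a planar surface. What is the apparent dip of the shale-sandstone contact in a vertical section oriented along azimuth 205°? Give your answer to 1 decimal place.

Let the plane be z = a·easting + b·northing + c.
Shot 3−Shot 2: 125a − 11b = −131.2;  Shot 4−Shot 2: −97a + 327b = 505.8.
Solving gives a = −0.93797, b = 1.26855.
Unit vector along 205° is (sin 205°, cos 205°) = (-0.4226, -0.9063).
Slope in that direction = a·(-0.4226) + b·(-0.9063) = −0.75330.
Apparent dip = arctan|0.75330| = 37.0° (true dip is 57.6°, so apparent ≤ true as expected).

37.0°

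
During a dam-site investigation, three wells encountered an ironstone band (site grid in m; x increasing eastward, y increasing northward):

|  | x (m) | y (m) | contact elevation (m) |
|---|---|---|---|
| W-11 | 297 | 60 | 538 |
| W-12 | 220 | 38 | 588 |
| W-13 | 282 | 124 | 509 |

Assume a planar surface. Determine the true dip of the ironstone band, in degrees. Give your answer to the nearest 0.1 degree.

Let the plane be z = a·x + b·y + c.
W-12−W-11: −77a − 22b = 50;  W-13−W-11: −15a + 64b = −29.
Solving gives a = −0.48726, b = −0.56733.
Gradient magnitude |∇z| = √(a² + b²) = √(0.23742 + 0.32186) = 0.74785.
True dip = arctan(0.74785) = 36.8°, dipping toward NE (azimuth ≈ 041°).

36.8°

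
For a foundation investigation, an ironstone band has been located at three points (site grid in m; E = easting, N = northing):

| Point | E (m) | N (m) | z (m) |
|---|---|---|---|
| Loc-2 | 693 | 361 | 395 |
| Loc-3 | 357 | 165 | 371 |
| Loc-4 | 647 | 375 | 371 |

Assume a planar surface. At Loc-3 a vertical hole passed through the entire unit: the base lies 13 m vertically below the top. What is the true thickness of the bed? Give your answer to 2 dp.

11.02 m

Two edge vectors: Loc-2→Loc-3 = (-336, -196, -24), Loc-2→Loc-4 = (-46, 14, -24).
Normal n = (Loc-2→Loc-3) × (Loc-2→Loc-4) = (5040, -6960, -13720).
So ∂z/∂E = −n_x/n_z = 0.36735 and ∂z/∂N = −n_y/n_z = −0.50729.
|∇z| = √(a²+b²) = 0.62633, so dip δ = arctan(0.62633) = 32.06°.
True thickness = vertical thickness × cos δ = 13 × cos 32.06° = 11.02 m.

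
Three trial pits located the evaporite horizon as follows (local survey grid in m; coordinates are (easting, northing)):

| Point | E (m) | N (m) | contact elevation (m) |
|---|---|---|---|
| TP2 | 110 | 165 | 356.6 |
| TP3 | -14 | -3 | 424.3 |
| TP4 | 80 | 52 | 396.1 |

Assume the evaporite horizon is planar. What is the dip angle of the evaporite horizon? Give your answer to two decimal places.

Let the plane be z = a·E + b·N + c.
TP3−TP2: −124a − 168b = 67.7;  TP4−TP2: −30a − 113b = 39.5.
Solving gives a = −0.11303, b = −0.31955.
Gradient magnitude |∇z| = √(a² + b²) = √(0.01278 + 0.10211) = 0.33895.
True dip = arctan(0.33895) = 18.72°, dipping toward NNE (azimuth ≈ 019°).

18.72°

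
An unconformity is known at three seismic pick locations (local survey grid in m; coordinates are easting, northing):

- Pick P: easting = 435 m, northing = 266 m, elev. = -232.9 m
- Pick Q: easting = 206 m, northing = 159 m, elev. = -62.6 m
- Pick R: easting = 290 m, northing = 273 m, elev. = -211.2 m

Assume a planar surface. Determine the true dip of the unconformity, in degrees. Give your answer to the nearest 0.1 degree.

49.5°

Two edge vectors: Pick P→Pick Q = (-229, -107, 170.3), Pick P→Pick R = (-145, 7, 21.7).
Normal n = (Pick P→Pick Q) × (Pick P→Pick R) = (-3514, -19724.2, -17118).
So ∂z/∂easting = −n_x/n_z = −0.20528 and ∂z/∂northing = −n_y/n_z = −1.15225.
Gradient magnitude |∇z| = √(a² + b²) = √(0.04214 + 1.32768) = 1.17039.
True dip = arctan(1.17039) = 49.5°, dipping toward N (azimuth ≈ 010°).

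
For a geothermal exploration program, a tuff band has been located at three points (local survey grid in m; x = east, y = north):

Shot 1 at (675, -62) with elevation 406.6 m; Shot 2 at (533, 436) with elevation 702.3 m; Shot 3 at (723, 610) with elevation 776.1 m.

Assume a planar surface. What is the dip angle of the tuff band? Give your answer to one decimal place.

Two edge vectors: Shot 1→Shot 2 = (-142, 498, 295.7), Shot 1→Shot 3 = (48, 672, 369.5).
Normal n = (Shot 1→Shot 2) × (Shot 1→Shot 3) = (-14699.4, 66662.6, -119328).
So ∂z/∂x = −n_x/n_z = −0.12318 and ∂z/∂y = −n_y/n_z = 0.55865.
Gradient magnitude |∇z| = √(a² + b²) = √(0.01517 + 0.31209) = 0.57207.
True dip = arctan(0.57207) = 29.8°, dipping toward SSE (azimuth ≈ 168°).

29.8°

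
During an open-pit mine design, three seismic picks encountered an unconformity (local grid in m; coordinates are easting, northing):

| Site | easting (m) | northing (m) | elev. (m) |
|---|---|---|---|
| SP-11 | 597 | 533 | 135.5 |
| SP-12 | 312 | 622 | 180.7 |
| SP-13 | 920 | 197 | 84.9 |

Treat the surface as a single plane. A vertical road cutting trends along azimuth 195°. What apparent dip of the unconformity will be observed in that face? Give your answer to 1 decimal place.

Let the plane be z = a·easting + b·northing + c.
SP-12−SP-11: −285a + 89b = 45.2;  SP-13−SP-11: 323a − 336b = −50.6.
Solving gives a = −0.15943, b = −0.00267.
Unit vector along 195° is (sin 195°, cos 195°) = (-0.2588, -0.9659).
Slope in that direction = a·(-0.2588) + b·(-0.9659) = 0.04384.
Apparent dip = arctan|0.04384| = 2.5° (true dip is 9.1°, so apparent ≤ true as expected).

2.5°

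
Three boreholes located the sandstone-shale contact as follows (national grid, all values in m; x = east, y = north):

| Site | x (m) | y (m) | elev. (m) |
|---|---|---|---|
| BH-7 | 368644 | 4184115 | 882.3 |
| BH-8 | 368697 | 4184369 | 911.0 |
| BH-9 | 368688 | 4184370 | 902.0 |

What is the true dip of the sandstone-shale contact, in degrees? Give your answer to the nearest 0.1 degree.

44.8°

Let the plane be z = a·x + b·y + c.
BH-8−BH-7: 53a + 254b = 28.7;  BH-9−BH-7: 44a + 255b = 19.7.
Solving gives a = 0.98961, b = −0.09350.
Gradient magnitude |∇z| = √(a² + b²) = √(0.97933 + 0.00874) = 0.99402.
True dip = arctan(0.99402) = 44.8°, dipping toward W (azimuth ≈ 275°).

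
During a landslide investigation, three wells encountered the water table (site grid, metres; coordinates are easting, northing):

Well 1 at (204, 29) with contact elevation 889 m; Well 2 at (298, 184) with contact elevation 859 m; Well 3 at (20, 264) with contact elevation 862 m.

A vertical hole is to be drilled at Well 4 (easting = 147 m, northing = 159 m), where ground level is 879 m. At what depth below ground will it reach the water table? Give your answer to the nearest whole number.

Let the plane be z = a·easting + b·northing + c.
Well 2−Well 1: 94a + 155b = −30;  Well 3−Well 1: −184a + 235b = −27.
Solving gives a = −0.05661, b = −0.15922.
Then c = 889 − a·204 − b·29 = 905.17.
At (147, 159): z_contact = −8.3 − 25.3 + 905.17 = 871.5 m.
Depth below ground = 879 − 871.5 = 7 m.

7 m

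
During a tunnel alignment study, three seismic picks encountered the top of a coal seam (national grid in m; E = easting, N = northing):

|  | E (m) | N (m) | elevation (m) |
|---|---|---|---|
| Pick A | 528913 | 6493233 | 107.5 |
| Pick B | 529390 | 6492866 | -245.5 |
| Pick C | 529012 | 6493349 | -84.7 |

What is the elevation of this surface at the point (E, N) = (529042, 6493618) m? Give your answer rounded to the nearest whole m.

-288 m

Two edge vectors: Pick A→Pick B = (477, -367, -353), Pick A→Pick C = (99, 116, -192.2).
Normal n = (Pick A→Pick B) × (Pick A→Pick C) = (111485.4, 56732.4, 91665).
So ∂z/∂E = −n_x/n_z = −1.21622648 and ∂z/∂N = −n_y/n_z = −0.61891016.
Intercept c from Pick A: 107.5 + 643277.99 + 4018727.89 = 4662113.38.
At (529042, 6493618): z = −643434.9 − 4018966.2 + 4662113.38 = -287.7 m.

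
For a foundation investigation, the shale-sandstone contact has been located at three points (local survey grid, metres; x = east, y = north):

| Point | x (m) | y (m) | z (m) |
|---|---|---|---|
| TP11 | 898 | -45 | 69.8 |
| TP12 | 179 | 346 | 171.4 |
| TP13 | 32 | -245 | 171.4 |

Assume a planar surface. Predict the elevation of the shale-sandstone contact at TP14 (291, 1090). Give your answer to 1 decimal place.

Let the plane be z = a·x + b·y + c.
TP12−TP11: −719a + 391b = 101.6;  TP13−TP11: −866a − 200b = 101.6.
Solving gives a = −0.124471, b = 0.030960.
Then c = 69.8 − a·898 − b·-45 = 182.97.
At (291, 1090): z = −36.2 + 33.7 + 182.97 = 180.5 m.

180.5 m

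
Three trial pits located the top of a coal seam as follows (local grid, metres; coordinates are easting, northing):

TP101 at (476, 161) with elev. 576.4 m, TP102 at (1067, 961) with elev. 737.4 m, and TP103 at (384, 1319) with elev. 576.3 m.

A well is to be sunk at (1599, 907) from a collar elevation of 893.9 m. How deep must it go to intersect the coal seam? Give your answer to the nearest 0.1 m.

26.6 m

Let the plane be z = a·easting + b·northing + c.
TP102−TP101: 591a + 800b = 161;  TP103−TP101: −92a + 1158b = −0.1.
Solving gives a = 0.246073, b = 0.019463.
Then c = 576.4 − a·476 − b·161 = 456.14.
At (1599, 907): z_contact = 393.47 + 17.65 + 456.14 = 867.26 m.
Depth below ground = 893.9 − 867.26 = 26.6 m.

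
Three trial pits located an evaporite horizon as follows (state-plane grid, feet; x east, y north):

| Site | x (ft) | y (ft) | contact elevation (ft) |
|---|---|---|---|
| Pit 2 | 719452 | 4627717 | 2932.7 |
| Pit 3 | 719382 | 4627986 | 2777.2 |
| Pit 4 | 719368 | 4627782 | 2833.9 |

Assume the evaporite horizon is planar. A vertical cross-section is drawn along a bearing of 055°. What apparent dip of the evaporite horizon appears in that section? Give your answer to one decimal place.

28.9°

Let the plane be z = a·x + b·y + c.
Pit 3−Pit 2: −70a + 269b = −155.5;  Pit 4−Pit 2: −84a + 65b = −98.8.
Solving gives a = 0.91265, b = −0.34057.
Unit vector along 055° is (sin 55°, cos 55°) = (0.8192, 0.5736).
Slope in that direction = a·(0.8192) + b·(0.5736) = 0.55225.
Apparent dip = arctan|0.55225| = 28.9° (true dip is 44.2°, so apparent ≤ true as expected).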